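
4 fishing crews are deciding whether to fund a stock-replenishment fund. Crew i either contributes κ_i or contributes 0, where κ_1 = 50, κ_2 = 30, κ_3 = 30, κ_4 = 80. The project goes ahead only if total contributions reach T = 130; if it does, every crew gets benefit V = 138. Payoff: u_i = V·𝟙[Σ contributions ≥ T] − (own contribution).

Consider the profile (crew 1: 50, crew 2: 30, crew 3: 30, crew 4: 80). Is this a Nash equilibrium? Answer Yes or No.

Total = 190 ≥ 130: provided.
Crew 1 (pledges 50, payoff 88): dropping to 0 → total 140, payoff 138. Profitable deviation.

No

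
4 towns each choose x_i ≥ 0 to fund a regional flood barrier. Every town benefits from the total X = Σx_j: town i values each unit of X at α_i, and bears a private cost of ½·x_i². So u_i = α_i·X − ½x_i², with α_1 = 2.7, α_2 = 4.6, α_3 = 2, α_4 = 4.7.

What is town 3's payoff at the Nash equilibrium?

Town i's FOC: ∂u_i/∂x_i = α_i − x_i = 0, so x_i* = α_i.
NE contributions = (2.7, 4.6, 2, 4.7); X = 14.
u_3 = α_3·X − ½·(x_3)² = 2·14 − ½·2² = 26.

26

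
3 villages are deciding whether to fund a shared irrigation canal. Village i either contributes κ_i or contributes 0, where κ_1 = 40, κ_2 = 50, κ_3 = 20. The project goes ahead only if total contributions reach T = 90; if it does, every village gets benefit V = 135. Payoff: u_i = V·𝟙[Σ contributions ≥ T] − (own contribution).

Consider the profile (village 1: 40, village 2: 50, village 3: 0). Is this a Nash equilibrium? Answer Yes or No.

Total = 90 ≥ 90: provided.
Village 1 (pledges 40, payoff 95): dropping to 0 → total 50, payoff 0. No gain.
Village 2 (pledges 50, payoff 85): dropping to 0 → total 40, payoff 0. No gain.
Village 3 (pledges 0, payoff 135): pledging 20 → total 110, payoff 115. No gain.

Yes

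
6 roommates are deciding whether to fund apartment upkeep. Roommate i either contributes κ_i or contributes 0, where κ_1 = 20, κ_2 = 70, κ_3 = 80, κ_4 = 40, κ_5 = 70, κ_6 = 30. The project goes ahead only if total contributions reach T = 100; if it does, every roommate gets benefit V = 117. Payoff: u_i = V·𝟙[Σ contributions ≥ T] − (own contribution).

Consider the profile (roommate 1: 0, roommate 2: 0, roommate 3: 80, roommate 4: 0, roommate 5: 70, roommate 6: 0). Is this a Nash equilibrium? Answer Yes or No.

Yes

Total = 150 ≥ 100: provided.
Roommate 1 (pledges 0, payoff 117): pledging 20 → total 170, payoff 97. No gain.
Roommate 2 (pledges 0, payoff 117): pledging 70 → total 220, payoff 47. No gain.
Roommate 3 (pledges 80, payoff 37): dropping to 0 → total 70, payoff 0. No gain.
Roommate 4 (pledges 0, payoff 117): pledging 40 → total 190, payoff 77. No gain.
Roommate 5 (pledges 70, payoff 47): dropping to 0 → total 80, payoff 0. No gain.
Roommate 6 (pledges 0, payoff 117): pledging 30 → total 180, payoff 87. No gain.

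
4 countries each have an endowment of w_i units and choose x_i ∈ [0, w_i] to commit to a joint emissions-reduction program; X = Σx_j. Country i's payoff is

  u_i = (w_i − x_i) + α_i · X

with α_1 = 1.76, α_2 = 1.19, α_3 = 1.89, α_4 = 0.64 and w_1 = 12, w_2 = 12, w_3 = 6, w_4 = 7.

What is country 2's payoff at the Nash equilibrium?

35.7

∂u_i/∂x_i = α_i − 1, so country i contributes w_i if α_i > 1, else 0.
α_i > 1 for i ∈ {1, 2, 3}; NE contributions (12, 12, 6, 0), X = 30.
u_2 = (12 − 12) + 1.19·30 = 35.7.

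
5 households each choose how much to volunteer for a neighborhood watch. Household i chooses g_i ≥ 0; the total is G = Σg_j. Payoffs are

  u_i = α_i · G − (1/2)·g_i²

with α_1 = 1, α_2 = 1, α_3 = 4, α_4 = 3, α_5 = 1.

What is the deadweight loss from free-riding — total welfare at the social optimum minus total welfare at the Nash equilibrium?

164

Household i's FOC: ∂u_i/∂g_i = α_i − g_i = 0, so g_i* = α_i.
NE contributions = (1, 1, 4, 3, 1); G = 10.
W^NE = (Σα)·G − ½Σα_i² = 10² − ½·28 = 86.
Planner sets g_i = Σα_j = 10 for every i, so G^SO = 5·10 = 50.
W^SO = (Σα)·G^SO − ½·5·(Σα)² = (5/2)·10² = 250.
Deadweight loss = W^SO − W^NE = 164.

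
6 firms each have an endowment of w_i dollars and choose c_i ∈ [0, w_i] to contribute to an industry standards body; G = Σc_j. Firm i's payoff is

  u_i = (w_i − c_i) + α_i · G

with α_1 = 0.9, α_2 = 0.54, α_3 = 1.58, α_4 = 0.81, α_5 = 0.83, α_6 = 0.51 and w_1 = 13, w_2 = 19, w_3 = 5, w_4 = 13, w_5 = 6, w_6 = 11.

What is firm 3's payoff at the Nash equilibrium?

7.9

∂u_i/∂c_i = α_i − 1, so firm i contributes w_i if α_i > 1, else 0.
α_i > 1 for i ∈ {3}; NE contributions (0, 0, 5, 0, 0, 0), G = 5.
u_3 = (5 − 5) + 1.58·5 = 7.9.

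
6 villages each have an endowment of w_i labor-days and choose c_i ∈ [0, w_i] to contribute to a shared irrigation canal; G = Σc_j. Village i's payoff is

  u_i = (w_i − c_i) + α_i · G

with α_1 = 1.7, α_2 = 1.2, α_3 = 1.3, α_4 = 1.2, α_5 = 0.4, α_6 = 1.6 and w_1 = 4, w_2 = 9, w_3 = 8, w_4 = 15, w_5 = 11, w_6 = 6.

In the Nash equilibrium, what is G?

∂u_i/∂c_i = α_i − 1, so village i contributes w_i if α_i > 1, else 0.
α_i > 1 for i ∈ {1, 2, 3, 4, 6}; NE contributions (4, 9, 8, 15, 0, 6), G = 42.

42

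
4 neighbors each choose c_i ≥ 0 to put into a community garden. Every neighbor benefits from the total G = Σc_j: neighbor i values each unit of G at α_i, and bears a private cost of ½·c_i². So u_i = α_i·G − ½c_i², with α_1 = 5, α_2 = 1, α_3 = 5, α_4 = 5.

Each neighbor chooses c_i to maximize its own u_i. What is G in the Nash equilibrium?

Neighbor i's FOC: ∂u_i/∂c_i = α_i − c_i = 0, so c_i* = α_i.
NE contributions = (5, 1, 5, 5); G = 16.

16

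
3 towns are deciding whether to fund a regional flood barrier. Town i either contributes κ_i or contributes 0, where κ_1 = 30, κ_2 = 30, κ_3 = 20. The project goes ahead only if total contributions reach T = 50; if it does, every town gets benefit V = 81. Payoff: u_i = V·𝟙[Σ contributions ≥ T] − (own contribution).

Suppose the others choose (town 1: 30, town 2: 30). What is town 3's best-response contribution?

0

Others' total = 60 ≥ 50; contributing adds cost 20 for no extra benefit.
Best response: 0.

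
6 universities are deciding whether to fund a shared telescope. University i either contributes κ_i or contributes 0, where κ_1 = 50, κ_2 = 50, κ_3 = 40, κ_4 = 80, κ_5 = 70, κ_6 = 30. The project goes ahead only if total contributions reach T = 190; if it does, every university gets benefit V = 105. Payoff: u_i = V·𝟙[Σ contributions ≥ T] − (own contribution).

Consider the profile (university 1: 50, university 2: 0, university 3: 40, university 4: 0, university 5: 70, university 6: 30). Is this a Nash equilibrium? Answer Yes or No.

Yes

Total = 190 ≥ 190: provided.
University 1 (pledges 50, payoff 55): dropping to 0 → total 140, payoff 0. No gain.
University 2 (pledges 0, payoff 105): pledging 50 → total 240, payoff 55. No gain.
University 3 (pledges 40, payoff 65): dropping to 0 → total 150, payoff 0. No gain.
University 4 (pledges 0, payoff 105): pledging 80 → total 270, payoff 25. No gain.
University 5 (pledges 70, payoff 35): dropping to 0 → total 120, payoff 0. No gain.
University 6 (pledges 30, payoff 75): dropping to 0 → total 160, payoff 0. No gain.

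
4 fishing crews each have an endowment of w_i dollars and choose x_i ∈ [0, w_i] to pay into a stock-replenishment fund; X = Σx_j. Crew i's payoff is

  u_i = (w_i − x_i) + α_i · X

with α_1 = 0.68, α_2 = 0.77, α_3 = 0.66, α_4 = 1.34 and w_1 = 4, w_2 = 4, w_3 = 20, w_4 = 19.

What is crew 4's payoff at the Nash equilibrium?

∂u_i/∂x_i = α_i − 1, so crew i contributes w_i if α_i > 1, else 0.
α_i > 1 for i ∈ {4}; NE contributions (0, 0, 0, 19), X = 19.
u_4 = (19 − 19) + 1.34·19 = 25.46.

25.46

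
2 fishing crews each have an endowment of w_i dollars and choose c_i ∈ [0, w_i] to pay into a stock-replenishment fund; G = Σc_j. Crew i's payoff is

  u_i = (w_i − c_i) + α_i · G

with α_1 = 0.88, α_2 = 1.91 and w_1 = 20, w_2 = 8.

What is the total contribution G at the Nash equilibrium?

∂u_i/∂c_i = α_i − 1, so crew i contributes w_i if α_i > 1, else 0.
α_i > 1 for i ∈ {2}; NE contributions (0, 8), G = 8.

8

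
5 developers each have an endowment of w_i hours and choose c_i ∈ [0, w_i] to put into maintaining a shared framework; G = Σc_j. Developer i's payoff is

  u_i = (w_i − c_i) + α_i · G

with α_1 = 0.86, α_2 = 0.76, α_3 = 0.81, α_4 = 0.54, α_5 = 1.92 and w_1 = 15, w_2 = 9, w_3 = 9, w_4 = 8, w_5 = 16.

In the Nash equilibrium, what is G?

16

∂u_i/∂c_i = α_i − 1, so developer i contributes w_i if α_i > 1, else 0.
α_i > 1 for i ∈ {5}; NE contributions (0, 0, 0, 0, 16), G = 16.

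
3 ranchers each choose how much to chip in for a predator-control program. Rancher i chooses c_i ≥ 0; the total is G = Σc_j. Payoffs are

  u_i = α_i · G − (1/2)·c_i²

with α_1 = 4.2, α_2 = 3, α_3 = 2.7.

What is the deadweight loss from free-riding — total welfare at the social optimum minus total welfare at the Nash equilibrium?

65.97

Rancher i's FOC: ∂u_i/∂c_i = α_i − c_i = 0, so c_i* = α_i.
NE contributions = (4.2, 3, 2.7); G = 9.9.
W^NE = (Σα)·G − ½Σα_i² = 9.9² − ½·33.93 = 81.045.
Planner sets c_i = Σα_j = 9.9 for every i, so G^SO = 3·9.9 = 29.7.
W^SO = (Σα)·G^SO − ½·3·(Σα)² = (3/2)·9.9² = 147.015.
Deadweight loss = W^SO − W^NE = 65.97.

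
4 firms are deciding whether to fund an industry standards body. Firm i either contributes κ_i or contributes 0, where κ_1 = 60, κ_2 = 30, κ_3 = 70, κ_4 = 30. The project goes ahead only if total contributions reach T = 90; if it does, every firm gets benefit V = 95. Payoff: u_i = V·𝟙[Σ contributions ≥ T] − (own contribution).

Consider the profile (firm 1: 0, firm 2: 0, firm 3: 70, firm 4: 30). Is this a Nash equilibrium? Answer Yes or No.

Yes

Total = 100 ≥ 90: provided.
Firm 1 (pledges 0, payoff 95): pledging 60 → total 160, payoff 35. No gain.
Firm 2 (pledges 0, payoff 95): pledging 30 → total 130, payoff 65. No gain.
Firm 3 (pledges 70, payoff 25): dropping to 0 → total 30, payoff 0. No gain.
Firm 4 (pledges 30, payoff 65): dropping to 0 → total 70, payoff 0. No gain.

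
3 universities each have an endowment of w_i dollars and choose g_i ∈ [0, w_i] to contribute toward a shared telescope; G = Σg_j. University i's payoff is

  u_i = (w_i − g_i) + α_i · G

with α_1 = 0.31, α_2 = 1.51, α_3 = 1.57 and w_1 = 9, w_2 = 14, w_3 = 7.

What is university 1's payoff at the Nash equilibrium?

15.51

∂u_i/∂g_i = α_i − 1, so university i contributes w_i if α_i > 1, else 0.
α_i > 1 for i ∈ {2, 3}; NE contributions (0, 14, 7), G = 21.
u_1 = (9 − 0) + 0.31·21 = 15.51.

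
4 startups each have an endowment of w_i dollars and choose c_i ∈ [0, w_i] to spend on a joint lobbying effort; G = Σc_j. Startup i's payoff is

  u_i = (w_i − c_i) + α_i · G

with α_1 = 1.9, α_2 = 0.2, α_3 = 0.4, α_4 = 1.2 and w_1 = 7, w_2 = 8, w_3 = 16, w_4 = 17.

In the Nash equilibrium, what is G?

∂u_i/∂c_i = α_i − 1, so startup i contributes w_i if α_i > 1, else 0.
α_i > 1 for i ∈ {1, 4}; NE contributions (7, 0, 0, 17), G = 24.

24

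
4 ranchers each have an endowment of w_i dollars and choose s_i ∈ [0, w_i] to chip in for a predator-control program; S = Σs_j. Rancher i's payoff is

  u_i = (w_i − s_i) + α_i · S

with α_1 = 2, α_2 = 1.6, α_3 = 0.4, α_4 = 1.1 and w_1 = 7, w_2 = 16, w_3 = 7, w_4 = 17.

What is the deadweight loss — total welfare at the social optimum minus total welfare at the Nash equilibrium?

28.7

∂u_i/∂s_i = α_i − 1, so rancher i contributes w_i if α_i > 1, else 0.
α_i > 1 for i ∈ {1, 2, 4}; NE contributions (7, 16, 0, 17), S = 40.
W^NE = Σw_i − S^NE + (Σα_i)·S^NE = 47 + 4.1·40 = 211.
Planner: ∂(Σu_j)/∂s_i = Σα_j − 1 = 4.1 > 0, so everyone contributes w_i; S^SO = 47, W^SO = 47 + 4.1·47 = 239.7.
Deadweight loss = 28.7.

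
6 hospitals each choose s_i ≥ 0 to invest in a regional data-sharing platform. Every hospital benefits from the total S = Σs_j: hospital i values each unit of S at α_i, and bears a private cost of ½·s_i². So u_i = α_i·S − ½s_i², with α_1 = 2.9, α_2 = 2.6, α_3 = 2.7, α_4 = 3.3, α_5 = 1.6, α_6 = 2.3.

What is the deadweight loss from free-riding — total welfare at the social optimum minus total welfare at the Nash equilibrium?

494.92

Hospital i's FOC: ∂u_i/∂s_i = α_i − s_i = 0, so s_i* = α_i.
NE contributions = (2.9, 2.6, 2.7, 3.3, 1.6, 2.3); S = 15.4.
W^NE = (Σα)·S − ½Σα_i² = 15.4² − ½·41.2 = 216.56.
Planner sets s_i = Σα_j = 15.4 for every i, so S^SO = 6·15.4 = 92.4.
W^SO = (Σα)·S^SO − ½·6·(Σα)² = (6/2)·15.4² = 711.48.
Deadweight loss = W^SO − W^NE = 494.92.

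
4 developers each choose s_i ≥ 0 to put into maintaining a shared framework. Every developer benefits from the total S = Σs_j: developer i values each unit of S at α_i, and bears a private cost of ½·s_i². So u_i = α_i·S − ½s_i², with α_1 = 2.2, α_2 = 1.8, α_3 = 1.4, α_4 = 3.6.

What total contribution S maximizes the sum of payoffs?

Planner FOC: ∂(Σu_j)/∂s_i = (Σα_j) − s_i = 0, so s_i^SO = Σα_j = 9 for every i; S^SO = 36.

36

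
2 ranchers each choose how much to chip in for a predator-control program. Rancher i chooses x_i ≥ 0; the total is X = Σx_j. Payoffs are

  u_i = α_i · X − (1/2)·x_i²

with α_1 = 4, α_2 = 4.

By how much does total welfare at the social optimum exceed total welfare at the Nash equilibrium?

Rancher i's FOC: ∂u_i/∂x_i = α_i − x_i = 0, so x_i* = α_i.
NE contributions = (4, 4); X = 8.
W^NE = (Σα)·X − ½Σα_i² = 8² − ½·32 = 48.
Planner sets x_i = Σα_j = 8 for every i, so X^SO = 2·8 = 16.
W^SO = (Σα)·X^SO − ½·2·(Σα)² = (2/2)·8² = 64.
Deadweight loss = W^SO − W^NE = 16.

16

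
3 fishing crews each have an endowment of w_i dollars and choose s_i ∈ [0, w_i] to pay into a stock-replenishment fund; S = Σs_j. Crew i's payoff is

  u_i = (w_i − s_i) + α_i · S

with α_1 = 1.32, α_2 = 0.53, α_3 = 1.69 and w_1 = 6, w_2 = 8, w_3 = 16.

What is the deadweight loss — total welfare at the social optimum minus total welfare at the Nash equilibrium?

∂u_i/∂s_i = α_i − 1, so crew i contributes w_i if α_i > 1, else 0.
α_i > 1 for i ∈ {1, 3}; NE contributions (6, 0, 16), S = 22.
W^NE = Σw_i − S^NE + (Σα_i)·S^NE = 30 + 2.54·22 = 85.88.
Planner: ∂(Σu_j)/∂s_i = Σα_j − 1 = 2.54 > 0, so everyone contributes w_i; S^SO = 30, W^SO = 30 + 2.54·30 = 106.2.
Deadweight loss = 20.32.

20.32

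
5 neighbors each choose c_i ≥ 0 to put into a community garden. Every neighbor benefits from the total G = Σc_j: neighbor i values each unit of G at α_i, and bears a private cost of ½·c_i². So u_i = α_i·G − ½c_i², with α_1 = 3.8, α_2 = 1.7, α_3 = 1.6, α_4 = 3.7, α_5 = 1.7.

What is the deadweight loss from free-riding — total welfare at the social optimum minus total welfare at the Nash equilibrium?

252.61

Neighbor i's FOC: ∂u_i/∂c_i = α_i − c_i = 0, so c_i* = α_i.
NE contributions = (3.8, 1.7, 1.6, 3.7, 1.7); G = 12.5.
W^NE = (Σα)·G − ½Σα_i² = 12.5² − ½·36.47 = 138.015.
Planner sets c_i = Σα_j = 12.5 for every i, so G^SO = 5·12.5 = 62.5.
W^SO = (Σα)·G^SO − ½·5·(Σα)² = (5/2)·12.5² = 390.625.
Deadweight loss = W^SO − W^NE = 252.61.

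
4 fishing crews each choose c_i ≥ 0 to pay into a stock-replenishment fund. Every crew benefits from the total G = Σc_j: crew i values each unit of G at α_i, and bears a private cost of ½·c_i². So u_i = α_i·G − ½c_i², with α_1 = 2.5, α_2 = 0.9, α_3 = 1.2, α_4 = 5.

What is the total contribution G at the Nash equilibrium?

9.6

Crew i's FOC: ∂u_i/∂c_i = α_i − c_i = 0, so c_i* = α_i.
NE contributions = (2.5, 0.9, 1.2, 5); G = 9.6.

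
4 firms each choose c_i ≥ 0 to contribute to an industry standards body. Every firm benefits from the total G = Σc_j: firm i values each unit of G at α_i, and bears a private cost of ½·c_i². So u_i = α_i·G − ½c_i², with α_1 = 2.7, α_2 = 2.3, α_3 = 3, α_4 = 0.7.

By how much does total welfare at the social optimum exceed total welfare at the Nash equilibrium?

Firm i's FOC: ∂u_i/∂c_i = α_i − c_i = 0, so c_i* = α_i.
NE contributions = (2.7, 2.3, 3, 0.7); G = 8.7.
W^NE = (Σα)·G − ½Σα_i² = 8.7² − ½·22.07 = 64.655.
Planner sets c_i = Σα_j = 8.7 for every i, so G^SO = 4·8.7 = 34.8.
W^SO = (Σα)·G^SO − ½·4·(Σα)² = (4/2)·8.7² = 151.38.
Deadweight loss = W^SO − W^NE = 86.725.

86.725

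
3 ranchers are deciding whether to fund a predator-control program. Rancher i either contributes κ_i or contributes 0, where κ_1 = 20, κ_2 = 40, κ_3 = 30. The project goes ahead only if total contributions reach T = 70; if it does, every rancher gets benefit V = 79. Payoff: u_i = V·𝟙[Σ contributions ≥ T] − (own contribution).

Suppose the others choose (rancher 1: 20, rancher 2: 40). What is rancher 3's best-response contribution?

30

Others' total = 60. Contributing 30 brings total to 90 ≥ 70: gain V − κ_3 = 49.
Best response: 30.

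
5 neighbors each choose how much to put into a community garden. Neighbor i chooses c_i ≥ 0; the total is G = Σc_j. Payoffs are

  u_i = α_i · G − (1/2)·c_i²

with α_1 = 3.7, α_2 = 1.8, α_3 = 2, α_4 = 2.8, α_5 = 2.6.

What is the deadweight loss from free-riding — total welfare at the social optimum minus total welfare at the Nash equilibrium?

Neighbor i's FOC: ∂u_i/∂c_i = α_i − c_i = 0, so c_i* = α_i.
NE contributions = (3.7, 1.8, 2, 2.8, 2.6); G = 12.9.
W^NE = (Σα)·G − ½Σα_i² = 12.9² − ½·35.53 = 148.645.
Planner sets c_i = Σα_j = 12.9 for every i, so G^SO = 5·12.9 = 64.5.
W^SO = (Σα)·G^SO − ½·5·(Σα)² = (5/2)·12.9² = 416.025.
Deadweight loss = W^SO − W^NE = 267.38.

267.38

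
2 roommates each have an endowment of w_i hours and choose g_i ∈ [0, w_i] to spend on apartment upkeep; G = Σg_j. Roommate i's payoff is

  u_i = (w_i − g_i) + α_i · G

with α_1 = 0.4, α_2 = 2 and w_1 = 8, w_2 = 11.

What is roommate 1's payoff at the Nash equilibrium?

∂u_i/∂g_i = α_i − 1, so roommate i contributes w_i if α_i > 1, else 0.
α_i > 1 for i ∈ {2}; NE contributions (0, 11), G = 11.
u_1 = (8 − 0) + 0.4·11 = 12.4.

12.4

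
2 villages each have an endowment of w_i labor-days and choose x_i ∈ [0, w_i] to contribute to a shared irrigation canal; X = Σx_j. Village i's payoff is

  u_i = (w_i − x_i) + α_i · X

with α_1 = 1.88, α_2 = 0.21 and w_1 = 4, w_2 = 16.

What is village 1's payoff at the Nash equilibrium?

7.52

∂u_i/∂x_i = α_i − 1, so village i contributes w_i if α_i > 1, else 0.
α_i > 1 for i ∈ {1}; NE contributions (4, 0), X = 4.
u_1 = (4 − 4) + 1.88·4 = 7.52.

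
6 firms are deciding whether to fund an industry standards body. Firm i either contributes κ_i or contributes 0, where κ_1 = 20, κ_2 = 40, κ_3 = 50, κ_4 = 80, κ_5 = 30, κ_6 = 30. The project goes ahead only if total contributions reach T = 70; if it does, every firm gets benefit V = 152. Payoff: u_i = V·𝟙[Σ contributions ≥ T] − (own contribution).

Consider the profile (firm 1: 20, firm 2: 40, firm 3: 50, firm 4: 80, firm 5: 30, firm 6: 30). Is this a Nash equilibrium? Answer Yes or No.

Total = 250 ≥ 70: provided.
Firm 1 (pledges 20, payoff 132): dropping to 0 → total 230, payoff 152. Profitable deviation.

No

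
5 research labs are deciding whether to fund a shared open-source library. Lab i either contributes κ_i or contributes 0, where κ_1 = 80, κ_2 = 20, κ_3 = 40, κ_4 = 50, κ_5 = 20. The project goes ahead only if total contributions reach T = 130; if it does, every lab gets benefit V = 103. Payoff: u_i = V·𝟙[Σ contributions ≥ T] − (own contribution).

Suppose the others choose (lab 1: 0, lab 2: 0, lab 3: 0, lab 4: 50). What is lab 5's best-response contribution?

Others' total = 50. Even contributing 20 gives 70 < 130: no benefit either way.
Best response: 0.

0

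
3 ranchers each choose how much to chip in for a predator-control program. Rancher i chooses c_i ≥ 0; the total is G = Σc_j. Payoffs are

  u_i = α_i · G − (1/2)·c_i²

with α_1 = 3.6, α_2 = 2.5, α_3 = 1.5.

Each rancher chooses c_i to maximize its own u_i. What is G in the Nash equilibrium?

Rancher i's FOC: ∂u_i/∂c_i = α_i − c_i = 0, so c_i* = α_i.
NE contributions = (3.6, 2.5, 1.5); G = 7.6.

7.6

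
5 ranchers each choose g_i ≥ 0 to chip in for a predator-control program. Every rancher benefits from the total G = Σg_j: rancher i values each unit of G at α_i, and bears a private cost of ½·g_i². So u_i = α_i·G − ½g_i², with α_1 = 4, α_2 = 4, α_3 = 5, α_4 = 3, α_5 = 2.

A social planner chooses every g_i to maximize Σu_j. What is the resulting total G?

90

Planner FOC: ∂(Σu_j)/∂g_i = (Σα_j) − g_i = 0, so g_i^SO = Σα_j = 18 for every i; G^SO = 90.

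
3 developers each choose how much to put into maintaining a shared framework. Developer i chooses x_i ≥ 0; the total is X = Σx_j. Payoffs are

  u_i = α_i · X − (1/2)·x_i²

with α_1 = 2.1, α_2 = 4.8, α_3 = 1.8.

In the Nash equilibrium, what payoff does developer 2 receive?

30.24

Developer i's FOC: ∂u_i/∂x_i = α_i − x_i = 0, so x_i* = α_i.
NE contributions = (2.1, 4.8, 1.8); X = 8.7.
u_2 = α_2·X − ½·(x_2)² = 4.8·8.7 − ½·4.8² = 30.24.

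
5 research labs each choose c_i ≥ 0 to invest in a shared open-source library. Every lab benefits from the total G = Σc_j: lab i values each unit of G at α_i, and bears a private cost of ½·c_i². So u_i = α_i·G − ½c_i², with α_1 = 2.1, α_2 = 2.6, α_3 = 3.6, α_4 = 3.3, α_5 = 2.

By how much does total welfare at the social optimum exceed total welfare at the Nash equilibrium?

Lab i's FOC: ∂u_i/∂c_i = α_i − c_i = 0, so c_i* = α_i.
NE contributions = (2.1, 2.6, 3.6, 3.3, 2); G = 13.6.
W^NE = (Σα)·G − ½Σα_i² = 13.6² − ½·39.02 = 165.45.
Planner sets c_i = Σα_j = 13.6 for every i, so G^SO = 5·13.6 = 68.
W^SO = (Σα)·G^SO − ½·5·(Σα)² = (5/2)·13.6² = 462.4.
Deadweight loss = W^SO − W^NE = 296.95.

296.95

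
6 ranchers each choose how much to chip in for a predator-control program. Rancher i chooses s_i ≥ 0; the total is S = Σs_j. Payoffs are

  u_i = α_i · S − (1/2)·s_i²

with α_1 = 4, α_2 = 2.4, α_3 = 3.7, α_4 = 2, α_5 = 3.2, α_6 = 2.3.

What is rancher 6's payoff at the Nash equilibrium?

Rancher i's FOC: ∂u_i/∂s_i = α_i − s_i = 0, so s_i* = α_i.
NE contributions = (4, 2.4, 3.7, 2, 3.2, 2.3); S = 17.6.
u_6 = α_6·S − ½·(s_6)² = 2.3·17.6 − ½·2.3² = 37.835.

37.835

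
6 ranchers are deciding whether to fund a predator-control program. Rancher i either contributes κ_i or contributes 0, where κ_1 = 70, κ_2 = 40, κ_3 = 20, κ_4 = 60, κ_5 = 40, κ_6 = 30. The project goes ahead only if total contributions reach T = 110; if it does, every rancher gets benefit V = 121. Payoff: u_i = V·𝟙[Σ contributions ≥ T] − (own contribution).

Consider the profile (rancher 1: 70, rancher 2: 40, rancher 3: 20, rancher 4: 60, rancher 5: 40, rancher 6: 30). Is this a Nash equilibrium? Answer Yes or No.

No

Total = 260 ≥ 110: provided.
Rancher 1 (pledges 70, payoff 51): dropping to 0 → total 190, payoff 121. Profitable deviation.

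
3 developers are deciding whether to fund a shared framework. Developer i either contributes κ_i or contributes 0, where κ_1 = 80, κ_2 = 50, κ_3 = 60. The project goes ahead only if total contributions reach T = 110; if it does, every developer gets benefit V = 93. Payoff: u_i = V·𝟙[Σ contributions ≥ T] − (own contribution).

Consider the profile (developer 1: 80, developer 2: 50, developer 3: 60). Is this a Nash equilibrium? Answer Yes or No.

Total = 190 ≥ 110: provided.
Developer 1 (pledges 80, payoff 13): dropping to 0 → total 110, payoff 93. Profitable deviation.

No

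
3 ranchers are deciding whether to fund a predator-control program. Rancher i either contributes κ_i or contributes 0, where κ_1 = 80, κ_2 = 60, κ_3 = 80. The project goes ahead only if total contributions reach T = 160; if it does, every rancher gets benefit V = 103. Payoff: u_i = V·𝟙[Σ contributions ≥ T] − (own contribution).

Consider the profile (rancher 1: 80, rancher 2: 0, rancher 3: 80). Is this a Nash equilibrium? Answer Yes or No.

Yes

Total = 160 ≥ 160: provided.
Rancher 1 (pledges 80, payoff 23): dropping to 0 → total 80, payoff 0. No gain.
Rancher 2 (pledges 0, payoff 103): pledging 60 → total 220, payoff 43. No gain.
Rancher 3 (pledges 80, payoff 23): dropping to 0 → total 80, payoff 0. No gain.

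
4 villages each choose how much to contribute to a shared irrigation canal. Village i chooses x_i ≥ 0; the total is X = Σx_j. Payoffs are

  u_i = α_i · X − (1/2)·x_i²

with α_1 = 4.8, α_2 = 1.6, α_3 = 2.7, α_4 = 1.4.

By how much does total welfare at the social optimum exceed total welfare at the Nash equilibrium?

127.675

Village i's FOC: ∂u_i/∂x_i = α_i − x_i = 0, so x_i* = α_i.
NE contributions = (4.8, 1.6, 2.7, 1.4); X = 10.5.
W^NE = (Σα)·X − ½Σα_i² = 10.5² − ½·34.85 = 92.825.
Planner sets x_i = Σα_j = 10.5 for every i, so X^SO = 4·10.5 = 42.
W^SO = (Σα)·X^SO − ½·4·(Σα)² = (4/2)·10.5² = 220.5.
Deadweight loss = W^SO − W^NE = 127.675.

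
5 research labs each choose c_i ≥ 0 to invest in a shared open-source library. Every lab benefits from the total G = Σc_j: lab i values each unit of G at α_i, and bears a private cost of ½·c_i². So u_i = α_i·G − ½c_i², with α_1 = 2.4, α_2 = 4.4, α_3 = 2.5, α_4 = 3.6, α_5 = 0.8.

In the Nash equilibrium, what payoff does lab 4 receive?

Lab i's FOC: ∂u_i/∂c_i = α_i − c_i = 0, so c_i* = α_i.
NE contributions = (2.4, 4.4, 2.5, 3.6, 0.8); G = 13.7.
u_4 = α_4·G − ½·(c_4)² = 3.6·13.7 − ½·3.6² = 42.84.

42.84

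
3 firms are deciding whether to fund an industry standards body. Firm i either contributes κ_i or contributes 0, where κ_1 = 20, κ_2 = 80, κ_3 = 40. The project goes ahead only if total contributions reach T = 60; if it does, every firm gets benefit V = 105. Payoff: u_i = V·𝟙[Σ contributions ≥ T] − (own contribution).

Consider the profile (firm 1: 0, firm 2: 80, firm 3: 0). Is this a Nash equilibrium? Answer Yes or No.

Total = 80 ≥ 60: provided.
Firm 1 (pledges 0, payoff 105): pledging 20 → total 100, payoff 85. No gain.
Firm 2 (pledges 80, payoff 25): dropping to 0 → total 0, payoff 0. No gain.
Firm 3 (pledges 0, payoff 105): pledging 40 → total 120, payoff 65. No gain.

Yes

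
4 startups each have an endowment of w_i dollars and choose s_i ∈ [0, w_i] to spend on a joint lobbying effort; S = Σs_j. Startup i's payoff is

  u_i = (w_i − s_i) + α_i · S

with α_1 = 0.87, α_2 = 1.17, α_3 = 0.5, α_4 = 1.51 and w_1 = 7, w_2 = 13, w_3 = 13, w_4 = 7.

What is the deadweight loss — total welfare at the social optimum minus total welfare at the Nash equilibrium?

61

∂u_i/∂s_i = α_i − 1, so startup i contributes w_i if α_i > 1, else 0.
α_i > 1 for i ∈ {2, 4}; NE contributions (0, 13, 0, 7), S = 20.
W^NE = Σw_i − S^NE + (Σα_i)·S^NE = 40 + 3.05·20 = 101.
Planner: ∂(Σu_j)/∂s_i = Σα_j − 1 = 3.05 > 0, so everyone contributes w_i; S^SO = 40, W^SO = 40 + 3.05·40 = 162.
Deadweight loss = 61.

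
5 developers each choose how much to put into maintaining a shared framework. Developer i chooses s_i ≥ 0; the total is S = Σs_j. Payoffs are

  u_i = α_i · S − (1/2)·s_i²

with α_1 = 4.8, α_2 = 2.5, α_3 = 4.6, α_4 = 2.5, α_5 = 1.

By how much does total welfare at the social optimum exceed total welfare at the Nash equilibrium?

Developer i's FOC: ∂u_i/∂s_i = α_i − s_i = 0, so s_i* = α_i.
NE contributions = (4.8, 2.5, 4.6, 2.5, 1); S = 15.4.
W^NE = (Σα)·S − ½Σα_i² = 15.4² − ½·57.7 = 208.31.
Planner sets s_i = Σα_j = 15.4 for every i, so S^SO = 5·15.4 = 77.
W^SO = (Σα)·S^SO − ½·5·(Σα)² = (5/2)·15.4² = 592.9.
Deadweight loss = W^SO − W^NE = 384.59.

384.59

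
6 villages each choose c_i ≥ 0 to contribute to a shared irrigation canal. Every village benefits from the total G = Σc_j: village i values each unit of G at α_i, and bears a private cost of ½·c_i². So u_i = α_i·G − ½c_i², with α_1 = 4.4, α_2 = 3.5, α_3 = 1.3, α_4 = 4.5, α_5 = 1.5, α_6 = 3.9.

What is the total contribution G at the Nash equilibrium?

Village i's FOC: ∂u_i/∂c_i = α_i − c_i = 0, so c_i* = α_i.
NE contributions = (4.4, 3.5, 1.3, 4.5, 1.5, 3.9); G = 19.1.

19.1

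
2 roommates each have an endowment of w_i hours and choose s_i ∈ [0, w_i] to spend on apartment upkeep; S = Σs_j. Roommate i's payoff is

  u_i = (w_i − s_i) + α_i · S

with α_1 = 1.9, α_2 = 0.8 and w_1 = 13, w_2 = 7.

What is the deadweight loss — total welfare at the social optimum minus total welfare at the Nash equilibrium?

∂u_i/∂s_i = α_i − 1, so roommate i contributes w_i if α_i > 1, else 0.
α_i > 1 for i ∈ {1}; NE contributions (13, 0), S = 13.
W^NE = Σw_i − S^NE + (Σα_i)·S^NE = 20 + 1.7·13 = 42.1.
Planner: ∂(Σu_j)/∂s_i = Σα_j − 1 = 1.7 > 0, so everyone contributes w_i; S^SO = 20, W^SO = 20 + 1.7·20 = 54.
Deadweight loss = 11.9.

11.9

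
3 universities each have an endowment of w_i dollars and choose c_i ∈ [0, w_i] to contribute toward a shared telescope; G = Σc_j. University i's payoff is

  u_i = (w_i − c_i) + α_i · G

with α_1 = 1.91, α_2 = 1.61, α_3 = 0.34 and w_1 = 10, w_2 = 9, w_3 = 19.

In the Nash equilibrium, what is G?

19

∂u_i/∂c_i = α_i − 1, so university i contributes w_i if α_i > 1, else 0.
α_i > 1 for i ∈ {1, 2}; NE contributions (10, 9, 0), G = 19.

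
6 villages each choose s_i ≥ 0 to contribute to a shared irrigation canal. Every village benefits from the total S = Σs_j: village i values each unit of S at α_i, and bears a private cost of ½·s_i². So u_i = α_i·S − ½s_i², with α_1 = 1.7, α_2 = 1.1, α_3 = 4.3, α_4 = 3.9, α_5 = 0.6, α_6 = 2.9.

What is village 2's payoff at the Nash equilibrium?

15.345

Village i's FOC: ∂u_i/∂s_i = α_i − s_i = 0, so s_i* = α_i.
NE contributions = (1.7, 1.1, 4.3, 3.9, 0.6, 2.9); S = 14.5.
u_2 = α_2·S − ½·(s_2)² = 1.1·14.5 − ½·1.1² = 15.345.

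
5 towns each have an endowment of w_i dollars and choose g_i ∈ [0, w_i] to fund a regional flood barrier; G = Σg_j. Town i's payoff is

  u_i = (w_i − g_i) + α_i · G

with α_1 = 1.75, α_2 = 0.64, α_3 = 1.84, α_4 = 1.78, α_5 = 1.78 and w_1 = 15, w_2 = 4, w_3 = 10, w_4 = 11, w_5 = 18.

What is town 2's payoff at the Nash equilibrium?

∂u_i/∂g_i = α_i − 1, so town i contributes w_i if α_i > 1, else 0.
α_i > 1 for i ∈ {1, 3, 4, 5}; NE contributions (15, 0, 10, 11, 18), G = 54.
u_2 = (4 − 0) + 0.64·54 = 38.56.

38.56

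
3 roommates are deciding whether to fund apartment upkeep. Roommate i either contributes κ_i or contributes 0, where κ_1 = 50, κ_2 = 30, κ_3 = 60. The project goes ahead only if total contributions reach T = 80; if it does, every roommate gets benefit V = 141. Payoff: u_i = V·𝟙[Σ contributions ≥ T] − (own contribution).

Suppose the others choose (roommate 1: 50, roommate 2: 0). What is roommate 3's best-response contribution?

60

Others' total = 50. Contributing 60 brings total to 110 ≥ 80: gain V − κ_3 = 81.
Best response: 60.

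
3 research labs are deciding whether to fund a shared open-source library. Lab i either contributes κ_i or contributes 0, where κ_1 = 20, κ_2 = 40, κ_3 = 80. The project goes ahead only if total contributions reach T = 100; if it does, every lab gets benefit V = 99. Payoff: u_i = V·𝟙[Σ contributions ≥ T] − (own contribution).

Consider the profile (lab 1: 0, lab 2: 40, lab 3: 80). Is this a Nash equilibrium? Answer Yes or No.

Total = 120 ≥ 100: provided.
Lab 1 (pledges 0, payoff 99): pledging 20 → total 140, payoff 79. No gain.
Lab 2 (pledges 40, payoff 59): dropping to 0 → total 80, payoff 0. No gain.
Lab 3 (pledges 80, payoff 19): dropping to 0 → total 40, payoff 0. No gain.

Yes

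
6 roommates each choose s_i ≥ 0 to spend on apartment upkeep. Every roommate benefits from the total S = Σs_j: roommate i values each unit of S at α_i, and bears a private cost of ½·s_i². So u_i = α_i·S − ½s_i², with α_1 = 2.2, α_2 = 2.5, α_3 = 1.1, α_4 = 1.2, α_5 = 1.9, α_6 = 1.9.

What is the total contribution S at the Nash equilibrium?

Roommate i's FOC: ∂u_i/∂s_i = α_i − s_i = 0, so s_i* = α_i.
NE contributions = (2.2, 2.5, 1.1, 1.2, 1.9, 1.9); S = 10.8.

10.8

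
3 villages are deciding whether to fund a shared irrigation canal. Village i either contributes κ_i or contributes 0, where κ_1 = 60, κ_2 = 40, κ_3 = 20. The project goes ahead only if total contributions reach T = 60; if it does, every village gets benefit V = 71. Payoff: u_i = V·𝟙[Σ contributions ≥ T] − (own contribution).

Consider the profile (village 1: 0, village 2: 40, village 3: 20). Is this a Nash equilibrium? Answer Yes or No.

Total = 60 ≥ 60: provided.
Village 1 (pledges 0, payoff 71): pledging 60 → total 120, payoff 11. No gain.
Village 2 (pledges 40, payoff 31): dropping to 0 → total 20, payoff 0. No gain.
Village 3 (pledges 20, payoff 51): dropping to 0 → total 40, payoff 0. No gain.

Yes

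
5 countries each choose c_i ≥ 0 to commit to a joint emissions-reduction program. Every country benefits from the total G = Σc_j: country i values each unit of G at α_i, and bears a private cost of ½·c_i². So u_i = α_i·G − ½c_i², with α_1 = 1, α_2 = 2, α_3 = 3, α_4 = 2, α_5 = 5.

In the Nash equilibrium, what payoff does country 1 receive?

12.5

Country i's FOC: ∂u_i/∂c_i = α_i − c_i = 0, so c_i* = α_i.
NE contributions = (1, 2, 3, 2, 5); G = 13.
u_1 = α_1·G − ½·(c_1)² = 1·13 − ½·1² = 12.5.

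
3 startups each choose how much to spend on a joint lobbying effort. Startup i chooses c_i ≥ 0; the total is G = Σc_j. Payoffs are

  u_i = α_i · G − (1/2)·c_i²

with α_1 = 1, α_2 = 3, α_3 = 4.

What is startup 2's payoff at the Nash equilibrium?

19.5

Startup i's FOC: ∂u_i/∂c_i = α_i − c_i = 0, so c_i* = α_i.
NE contributions = (1, 3, 4); G = 8.
u_2 = α_2·G − ½·(c_2)² = 3·8 − ½·3² = 19.5.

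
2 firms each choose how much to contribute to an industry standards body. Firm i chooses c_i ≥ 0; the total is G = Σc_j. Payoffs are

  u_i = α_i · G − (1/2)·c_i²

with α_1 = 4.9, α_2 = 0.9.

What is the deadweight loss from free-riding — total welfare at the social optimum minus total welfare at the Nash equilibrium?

Firm i's FOC: ∂u_i/∂c_i = α_i − c_i = 0, so c_i* = α_i.
NE contributions = (4.9, 0.9); G = 5.8.
W^NE = (Σα)·G − ½Σα_i² = 5.8² − ½·24.82 = 21.23.
Planner sets c_i = Σα_j = 5.8 for every i, so G^SO = 2·5.8 = 11.6.
W^SO = (Σα)·G^SO − ½·2·(Σα)² = (2/2)·5.8² = 33.64.
Deadweight loss = W^SO − W^NE = 12.41.

12.41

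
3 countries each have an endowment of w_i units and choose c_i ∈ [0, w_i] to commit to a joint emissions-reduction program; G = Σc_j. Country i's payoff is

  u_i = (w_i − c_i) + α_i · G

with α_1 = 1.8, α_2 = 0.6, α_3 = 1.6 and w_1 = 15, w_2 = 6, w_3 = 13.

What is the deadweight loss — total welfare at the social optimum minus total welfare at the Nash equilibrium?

∂u_i/∂c_i = α_i − 1, so country i contributes w_i if α_i > 1, else 0.
α_i > 1 for i ∈ {1, 3}; NE contributions (15, 0, 13), G = 28.
W^NE = Σw_i − G^NE + (Σα_i)·G^NE = 34 + 3·28 = 118.
Planner: ∂(Σu_j)/∂c_i = Σα_j − 1 = 3 > 0, so everyone contributes w_i; G^SO = 34, W^SO = 34 + 3·34 = 136.
Deadweight loss = 18.

18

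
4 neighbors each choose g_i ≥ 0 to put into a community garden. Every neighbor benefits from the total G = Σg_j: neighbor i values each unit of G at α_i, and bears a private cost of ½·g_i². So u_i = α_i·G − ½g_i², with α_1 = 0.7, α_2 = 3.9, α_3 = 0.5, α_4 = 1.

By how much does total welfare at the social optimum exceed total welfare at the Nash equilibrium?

Neighbor i's FOC: ∂u_i/∂g_i = α_i − g_i = 0, so g_i* = α_i.
NE contributions = (0.7, 3.9, 0.5, 1); G = 6.1.
W^NE = (Σα)·G − ½Σα_i² = 6.1² − ½·16.95 = 28.735.
Planner sets g_i = Σα_j = 6.1 for every i, so G^SO = 4·6.1 = 24.4.
W^SO = (Σα)·G^SO − ½·4·(Σα)² = (4/2)·6.1² = 74.42.
Deadweight loss = W^SO − W^NE = 45.685.

45.685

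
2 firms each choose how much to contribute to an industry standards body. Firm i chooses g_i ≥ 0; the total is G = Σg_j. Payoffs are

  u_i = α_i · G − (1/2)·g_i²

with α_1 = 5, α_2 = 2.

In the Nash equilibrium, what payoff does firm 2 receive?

Firm i's FOC: ∂u_i/∂g_i = α_i − g_i = 0, so g_i* = α_i.
NE contributions = (5, 2); G = 7.
u_2 = α_2·G − ½·(g_2)² = 2·7 − ½·2² = 12.

12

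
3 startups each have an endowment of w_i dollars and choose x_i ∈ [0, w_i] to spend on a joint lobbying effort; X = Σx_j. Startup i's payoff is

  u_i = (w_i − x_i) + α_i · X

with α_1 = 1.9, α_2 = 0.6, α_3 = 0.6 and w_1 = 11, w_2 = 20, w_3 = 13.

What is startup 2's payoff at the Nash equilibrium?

∂u_i/∂x_i = α_i − 1, so startup i contributes w_i if α_i > 1, else 0.
α_i > 1 for i ∈ {1}; NE contributions (11, 0, 0), X = 11.
u_2 = (20 − 0) + 0.6·11 = 26.6.

26.6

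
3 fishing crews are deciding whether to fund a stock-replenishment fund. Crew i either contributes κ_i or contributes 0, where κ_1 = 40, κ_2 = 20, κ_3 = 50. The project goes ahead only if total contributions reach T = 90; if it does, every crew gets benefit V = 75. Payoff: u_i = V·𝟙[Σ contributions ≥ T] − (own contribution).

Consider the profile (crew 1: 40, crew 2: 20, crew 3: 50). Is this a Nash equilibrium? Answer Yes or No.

Total = 110 ≥ 90: provided.
Crew 1 (pledges 40, payoff 35): dropping to 0 → total 70, payoff 0. No gain.
Crew 2 (pledges 20, payoff 55): dropping to 0 → total 90, payoff 75. Profitable deviation.

No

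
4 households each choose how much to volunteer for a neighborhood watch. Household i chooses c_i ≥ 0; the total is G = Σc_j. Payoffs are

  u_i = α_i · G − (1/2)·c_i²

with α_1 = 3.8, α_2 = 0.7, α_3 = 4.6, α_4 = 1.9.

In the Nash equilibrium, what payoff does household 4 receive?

19.095

Household i's FOC: ∂u_i/∂c_i = α_i − c_i = 0, so c_i* = α_i.
NE contributions = (3.8, 0.7, 4.6, 1.9); G = 11.
u_4 = α_4·G − ½·(c_4)² = 1.9·11 − ½·1.9² = 19.095.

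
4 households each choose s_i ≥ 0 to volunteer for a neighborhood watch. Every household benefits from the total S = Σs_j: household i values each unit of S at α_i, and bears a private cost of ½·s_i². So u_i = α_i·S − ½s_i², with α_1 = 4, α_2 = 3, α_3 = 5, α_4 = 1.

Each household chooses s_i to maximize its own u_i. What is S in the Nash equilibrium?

13

Household i's FOC: ∂u_i/∂s_i = α_i − s_i = 0, so s_i* = α_i.
NE contributions = (4, 3, 5, 1); S = 13.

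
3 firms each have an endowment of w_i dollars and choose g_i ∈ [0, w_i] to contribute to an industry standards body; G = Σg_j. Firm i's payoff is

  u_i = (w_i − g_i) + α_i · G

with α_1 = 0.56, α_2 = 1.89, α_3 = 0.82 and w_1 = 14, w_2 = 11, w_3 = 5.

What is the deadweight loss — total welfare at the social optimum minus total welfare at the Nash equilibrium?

∂u_i/∂g_i = α_i − 1, so firm i contributes w_i if α_i > 1, else 0.
α_i > 1 for i ∈ {2}; NE contributions (0, 11, 0), G = 11.
W^NE = Σw_i − G^NE + (Σα_i)·G^NE = 30 + 2.27·11 = 54.97.
Planner: ∂(Σu_j)/∂g_i = Σα_j − 1 = 2.27 > 0, so everyone contributes w_i; G^SO = 30, W^SO = 30 + 2.27·30 = 98.1.
Deadweight loss = 43.13.

43.13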